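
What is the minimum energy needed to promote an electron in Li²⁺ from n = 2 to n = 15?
30.07 eV

The energy levels of a hydrogen-like atom are E_n = -13.6057 Z² eV / n².

Energy at n = 2: E_2 = -13.6057 × 3² / 2² = -30.61283 eV
Energy at n = 15: E_15 = -13.6057 × 3² / 15² = -0.54423 eV

The excitation energy is the difference:
ΔE = E_15 - E_2
ΔE = -0.54423 - (-30.61283)
ΔE = 30.07 eV

Since this is positive, energy must be absorbed (photon absorption).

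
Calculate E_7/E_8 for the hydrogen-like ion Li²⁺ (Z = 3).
1.30612

Using E_n = -13.6057 Z² / n² eV with Z = 3:

E_7 = -13.6057 × 3² / 7² = -122.4513 / 49 = -2.49900612245 eV
E_8 = -13.6057 × 3² / 8² = -122.4513 / 64 = -1.91330156250 eV

The ratio is:
E_7/E_8 = (-2.49900612245) / (-1.91330156250)
E_7/E_8 = (-122.4513/49) / (-122.4513/64)
E_7/E_8 = 64/49
E_7/E_8 = 1.30612
(Note: the Z² factors cancel in the ratio.)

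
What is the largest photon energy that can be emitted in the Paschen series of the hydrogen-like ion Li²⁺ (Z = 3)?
13.606 eV

The series limit corresponds to the transition from n = ∞ to n = 3.
This is the highest energy (shortest wavelength) transition in the Paschen series.

E_∞ = 0 eV
E_3 = -13.6057 × 3² / 3² = -13.606 eV

Energy at series limit:
ΔE = E_∞ - E_3 = 0 - (-13.606) = 13.606 eV

This energy equals the ionization energy from the n = 3 state of Li²⁺.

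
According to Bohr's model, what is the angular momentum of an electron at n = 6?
6.33e-34 J·s (or 6ℏ)

In the Bohr model, angular momentum is quantized:
L = nℏ

where ℏ = h/(2π) = 1.0546e-34 J·s

For n = 6:
L = 6 × 1.0546e-34 J·s
L = 6.33e-34 J·s

This can also be written as L = 6ℏ.
The angular momentum is an integer multiple of the reduced Planck constant.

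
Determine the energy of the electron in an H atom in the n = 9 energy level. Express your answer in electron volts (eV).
-0.17 eV

The energy levels of a hydrogen-like atom are given by:
E_n = -13.6057 eV / n²

For n = 9:
E_9 = -13.6057 eV / 9²
E_9 = -13.6057 eV / 81
E_9 = -0.17 eV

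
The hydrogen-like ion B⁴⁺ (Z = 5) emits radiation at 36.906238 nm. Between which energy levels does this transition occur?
n = 9 → n = 3

First, find the photon energy from the wavelength (hc = 1239.84 eV·nm):
E = hc/λ = 1239.84 eV·nm / 36.906238 nm = 33.594321 eV

The energy levels of B⁴⁺ satisfy E_n = -13.6057 × 5² / n² eV, so an emission n_i → n_f releases
ΔE = 13.6057 × 5² × (1/n_f² − 1/n_i²) eV.

Setting ΔE equal to the photon energy:
1/n_f² − 1/n_i² = 33.594321 / (13.6057 × 5²) = 0.098765432

Since 1/n_i² must be positive, we need 1/n_f² > 0.098765432, i.e. n_f ≤ 3. For each allowed n_f, solve n_i = (1/n_f² − 0.098765432)^(−1/2) and check whether it is a whole number:
  n_f = 1: 1/n_i² = 1.000000000 − 0.098765432 = 0.901234568 → n_i = 1.053  (not an integer) ✗
  n_f = 2: 1/n_i² = 0.250000000 − 0.098765432 = 0.151234568 → n_i = 2.571  (not an integer) ✗
  n_f = 3: 1/n_i² = 0.111111111 − 0.098765432 = 0.012345679 → n_i = 9.000  → integer, n_i = 9 ✓

Only n_f = 3 gives an integer upper level, n_i = 9.

The transition is from n = 9 to n = 3 (emission).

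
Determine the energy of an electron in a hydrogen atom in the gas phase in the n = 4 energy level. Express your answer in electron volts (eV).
-0.850356 eV

The energy levels of a hydrogen-like atom are given by:
E_n = -13.6057 eV / n²

For n = 4:
E_4 = -13.6057 eV / 4²
E_4 = -13.6057 eV / 16
E_4 = -0.850356 eV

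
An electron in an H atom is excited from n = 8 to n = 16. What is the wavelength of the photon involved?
7776.12912 nm

First, find the transition energy using E_n = -13.6057 / n² eV:
E_8 = -13.6057 / 8² = -0.21258906250 eV
E_16 = -13.6057 / 16² = -0.05314726563 eV

Photon energy: |ΔE| = |E_16 - E_8| = 0.15944179687 eV

Convert to wavelength using E = hc/λ with hc = 1239.84 eV·nm:
λ = hc/E = 1239.84 eV·nm / 0.15944179687 eV
λ = 7776.12912 nm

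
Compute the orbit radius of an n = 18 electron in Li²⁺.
5.7151 nm (or 57.1511 Å)

The Bohr radius formula is:
r_n = n² a₀ / Z

where a₀ = 0.0529177 nm is the Bohr radius.

For Li²⁺ (Z = 3) at n = 18:
r_18 = 18² × 0.0529177 nm / 3
r_18 = 324 × 0.0529177 nm / 3
r_18 = 17.14533 nm / 3
r_18 = 5.7151 nm

The electron orbits at approximately 5.7151 nm from the nucleus.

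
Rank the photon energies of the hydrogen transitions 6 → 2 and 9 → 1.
9 → 1

Calculate the energy for each transition:

Transition 6 → 2:
ΔE₁ = |E_2 - E_6| = |-13.6057/2² - (-13.6057/6²)|
ΔE₁ = |-3.401425000000 - (-0.377936111111)| = 3.023488889 eV

Transition 9 → 1:
ΔE₂ = |E_1 - E_9| = |-13.6057/1² - (-13.6057/9²)|
ΔE₂ = |-13.605700000000 - (-0.167971604938)| = 13.437728395 eV

Since 13.437728395 eV > 3.023488889 eV, the transition 9 → 1 emits the more energetic photon.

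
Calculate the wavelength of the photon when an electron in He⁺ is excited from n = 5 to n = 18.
617.161 nm

First, find the transition energy using E_n = -13.6057 Z² / n² eV:
E_5 = -13.6057 × 2² / 5² = -2.1769120 eV
E_18 = -13.6057 × 2² / 18² = -0.1679716 eV

Photon energy: |ΔE| = |E_18 - E_5| = 2.0089404 eV

Convert to wavelength using E = hc/λ with hc = 1239.84 eV·nm:
λ = hc/E = 1239.84 eV·nm / 2.0089404 eV
λ = 617.161 nm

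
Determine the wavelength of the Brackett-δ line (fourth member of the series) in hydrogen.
1944.03228 nm

The lines of a series are numbered from the longest wavelength (smallest ΔE) outward; the fourth line is the transition from n = n_f + 4 to n_f.
The Brackett series has all transitions ending at n_f = 4.

For H, the fourth line (δ-line) is the jump from n = 8 to n = 4:
E_8 = -13.6057 / 8² = -0.21258906250 eV
E_4 = -13.6057 / 4² = -0.85035625000 eV
ΔE = E_8 - E_4 = 0.63776718750 eV

λ = hc/E = 1239.84 eV·nm / 0.63776718750 eV
λ = 1944.03228 nm

This is the δ-line of the Brackett series in H.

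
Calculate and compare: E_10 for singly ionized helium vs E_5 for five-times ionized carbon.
C⁵⁺ at n = 5 (E = -19.59221 eV)

Using E_n = -13.6057 Z² / n² eV:

He⁺ (Z = 2) at n = 10:
E = -13.6057 × 2² / 10² = -13.6057 × 4 / 100 = -0.54422800 eV

C⁵⁺ (Z = 6) at n = 5:
E = -13.6057 × 6² / 5² = -13.6057 × 36 / 25 = -19.59220800 eV

Since -19.59220800 eV < -0.54422800 eV,
C⁵⁺ at n = 5 is more tightly bound (requires more energy to ionize).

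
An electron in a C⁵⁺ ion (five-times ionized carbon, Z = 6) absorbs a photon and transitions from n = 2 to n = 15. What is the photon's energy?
120.274 eV

The energy levels of a hydrogen-like atom are E_n = -13.6057 Z² eV / n².

Energy at n = 2: E_2 = -13.6057 × 6² / 2² = -122.451300 eV
Energy at n = 15: E_15 = -13.6057 × 6² / 15² = -2.176912 eV

The excitation energy is the difference:
ΔE = E_15 - E_2
ΔE = -2.176912 - (-122.451300)
ΔE = 120.274 eV

Since this is positive, energy must be absorbed (photon absorption).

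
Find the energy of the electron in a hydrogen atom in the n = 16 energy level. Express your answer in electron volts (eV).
-0.05 eV

The energy levels of a hydrogen-like atom are given by:
E_n = -13.6057 eV / n²

For n = 16:
E_16 = -13.6057 eV / 16²
E_16 = -13.6057 eV / 256
E_16 = -0.05 eV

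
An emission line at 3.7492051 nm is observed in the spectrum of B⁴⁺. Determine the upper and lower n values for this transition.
n = 6 → n = 1

First, find the photon energy from the wavelength (hc = 1239.84 eV·nm):
E = hc/λ = 1239.84 eV·nm / 3.7492051 nm = 330.69410 eV

The energy levels of B⁴⁺ satisfy E_n = -13.6057 × 5² / n² eV, so an emission n_i → n_f releases
ΔE = 13.6057 × 5² × (1/n_f² − 1/n_i²) eV.

Setting ΔE equal to the photon energy:
1/n_f² − 1/n_i² = 330.69410 / (13.6057 × 5²) = 0.97222223

Since 1/n_i² must be positive, we need 1/n_f² > 0.97222223, i.e. n_f ≤ 1. For each allowed n_f, solve n_i = (1/n_f² − 0.97222223)^(−1/2) and check whether it is a whole number:
  n_f = 1: 1/n_i² = 1.00000000 − 0.97222223 = 0.02777777 → n_i = 6.000  → integer, n_i = 6 ✓

Only n_f = 1 gives an integer upper level, n_i = 6.

The transition is from n = 6 to n = 1 (emission).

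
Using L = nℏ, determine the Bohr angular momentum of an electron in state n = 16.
1.687e-33 J·s (or 16ℏ)

In the Bohr model, angular momentum is quantized:
L = nℏ

where ℏ = h/(2π) = 1.05457e-34 J·s

For n = 16:
L = 16 × 1.05457e-34 J·s
L = 1.687e-33 J·s

This can also be written as L = 16ℏ.
The angular momentum is an integer multiple of the reduced Planck constant.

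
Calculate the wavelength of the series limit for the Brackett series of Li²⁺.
162.0027 nm

The series limit corresponds to the transition from n = ∞ to n = 4.
This is the highest energy (shortest wavelength) transition in the Brackett series.

E_∞ = 0 eV
E_4 = -13.6057 × 3² / 4² = -7.65320625 eV

Energy at series limit:
ΔE = E_∞ - E_4 = 0 - (-7.65320625) = 7.65320625 eV
λ = hc/E = 1239.84 eV·nm / 7.65320625 eV = 162.0027 nm

This energy equals the ionization energy from the n = 4 state of Li²⁺.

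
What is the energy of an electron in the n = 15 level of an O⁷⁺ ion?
-3.87 eV

For hydrogen-like ions, the energy levels scale with Z²:
E_n = -13.6057 Z² / n² eV

For O⁷⁺ (Z = 8) at n = 15:
E_15 = -13.6057 × 8² / 15²
E_15 = -13.6057 × 64 / 225
E_15 = -870.7648 / 225
E_15 = -3.87 eV

The energy is 64 times more negative than hydrogen at the same n due to the stronger nuclear charge.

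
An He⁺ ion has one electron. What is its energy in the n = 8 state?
-0.850356 eV

For hydrogen-like ions, the energy levels scale with Z²:
E_n = -13.6057 Z² / n² eV

For He⁺ (Z = 2) at n = 8:
E_8 = -13.6057 × 2² / 8²
E_8 = -13.6057 × 4 / 64
E_8 = -54.4228 / 64
E_8 = -0.850356 eV

The energy is 4 times more negative than hydrogen at the same n due to the stronger nuclear charge.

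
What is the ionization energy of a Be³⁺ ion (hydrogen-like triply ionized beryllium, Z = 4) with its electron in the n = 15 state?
0.96752 eV

The ionization energy is the energy needed to remove the electron completely (n → ∞).

For a hydrogen-like ion with Z = 4, E_n = -13.6057 Z² / n² eV.

At n = 15: E_15 = -13.6057 × 4² / 15² = -0.96751644 eV
At n = ∞: E_∞ = 0 eV

Ionization energy = E_∞ - E_15 = 0 - (-0.96751644) = 0.96751644 eV
Ionization energy ≈ 0.96752 eV

This is also called the binding energy of the electron in state n = 15.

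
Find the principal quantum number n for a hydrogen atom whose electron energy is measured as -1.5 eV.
n = 3

The exact energy levels follow E_n = -13.6057 eV / n².

The measured value (-1.5 eV) is reported to only 2 significant figures, so we must test candidate n values and see which one matches to that precision.

Candidate energies:
  n = 1:  E = -13.6057/1² = -13.60570 eV
  n = 2:  E = -13.6057/2² = -3.40143 eV
  n = 3:  E = -13.6057/3² = -1.51174 eV  ← matches
  n = 4:  E = -13.6057/4² = -0.85036 eV
  n = 5:  E = -13.6057/5² = -0.54423 eV

Checking against the measurement of -1.5 eV (2 sig figs), only n = 3 agrees:
E_3 = -1.51174 eV, which rounds to -1.5 eV ✓

Therefore n = 3.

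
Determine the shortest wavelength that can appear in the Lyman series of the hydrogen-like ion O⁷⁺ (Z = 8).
1.42 nm

The series limit corresponds to the transition from n = ∞ to n = 1.
This is the highest energy (shortest wavelength) transition in the Lyman series.

E_∞ = 0 eV
E_1 = -13.6057 × 8² / 1² = -870.7648 eV

Energy at series limit:
ΔE = E_∞ - E_1 = 0 - (-870.7648) = 870.7648 eV
λ = hc/E = 1239.84 eV·nm / 870.7648 eV = 1.42 nm

This energy equals the ionization energy from the n = 1 state of O⁷⁺.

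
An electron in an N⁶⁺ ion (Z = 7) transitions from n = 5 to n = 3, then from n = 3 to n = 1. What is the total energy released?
640.01213 eV

The energy levels of N⁶⁺ are E_n = -13.6057 × 7² / n² eV.

First transition (5 → 3):
ΔE₁ = |E_3 - E_5|
ΔE₁ = |-74.07547777778 - (-26.66717200000)| = 47.40830578 eV

Second transition (3 → 1):
ΔE₂ = |E_1 - E_3|
ΔE₂ = |-666.67930000000 - (-74.07547777778)| = 592.60382222 eV

Total energy released:
E_total = ΔE₁ + ΔE₂ = 47.40830578 + 592.60382222 = 640.01213 eV

Note: This equals the direct transition 5 → 1: 640.01213 eV ✓
Energy is conserved regardless of the path taken.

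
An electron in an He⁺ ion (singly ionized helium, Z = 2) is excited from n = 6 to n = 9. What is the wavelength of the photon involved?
1476.250 nm

First, find the transition energy using E_n = -13.6057 Z² / n² eV:
E_6 = -13.6057 × 2² / 6² = -1.511744444 eV
E_9 = -13.6057 × 2² / 9² = -0.671886420 eV

Photon energy: |ΔE| = |E_9 - E_6| = 0.839858024 eV

Convert to wavelength using E = hc/λ with hc = 1239.84 eV·nm:
λ = hc/E = 1239.84 eV·nm / 0.839858024 eV
λ = 1476.250 nm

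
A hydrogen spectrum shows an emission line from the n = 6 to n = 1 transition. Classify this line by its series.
Lyman series

The spectral series in hydrogen are named based on the final (lower) energy level:
- Lyman series: n_final = 1 (ultraviolet)
- Balmer series: n_final = 2 (visible/near-UV)
- Paschen series: n_final = 3 (infrared)
- Brackett series: n_final = 4 (infrared)
- Pfund series: n_final = 5 (far infrared)

Since this transition ends at n = 1, it belongs to the Lyman series.

For reference, this 6 → 1 line has photon energy
ΔE = 13.6057 eV × (1/1² - 1/6²) = 13.22776 eV,
corresponding to wavelength λ = hc/ΔE = 1239.84 eV·nm / 13.22776 eV = 93.730 nm in the ultraviolet region.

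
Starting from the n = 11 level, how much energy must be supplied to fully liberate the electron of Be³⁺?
1.80 eV

The ionization energy is the energy needed to remove the electron completely (n → ∞).

For a hydrogen-like ion with Z = 4, E_n = -13.6057 Z² / n² eV.

At n = 11: E_11 = -13.6057 × 4² / 11² = -1.79910 eV
At n = ∞: E_∞ = 0 eV

Ionization energy = E_∞ - E_11 = 0 - (-1.79910) = 1.79910 eV
Ionization energy ≈ 1.80 eV

This is also called the binding energy of the electron in state n = 11.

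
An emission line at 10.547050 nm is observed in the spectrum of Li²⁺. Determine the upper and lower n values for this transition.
n = 5 → n = 1

First, find the photon energy from the wavelength (hc = 1239.84 eV·nm):
E = hc/λ = 1239.84 eV·nm / 10.547050 nm = 117.55325 eV

The energy levels of Li²⁺ satisfy E_n = -13.6057 × 3² / n² eV, so an emission n_i → n_f releases
ΔE = 13.6057 × 3² × (1/n_f² − 1/n_i²) eV.

Setting ΔE equal to the photon energy:
1/n_f² − 1/n_i² = 117.55325 / (13.6057 × 3²) = 0.96000002

Since 1/n_i² must be positive, we need 1/n_f² > 0.96000002, i.e. n_f ≤ 1. For each allowed n_f, solve n_i = (1/n_f² − 0.96000002)^(−1/2) and check whether it is a whole number:
  n_f = 1: 1/n_i² = 1.00000000 − 0.96000002 = 0.03999998 → n_i = 5.000  → integer, n_i = 5 ✓

Only n_f = 1 gives an integer upper level, n_i = 5.

The transition is from n = 5 to n = 1 (emission).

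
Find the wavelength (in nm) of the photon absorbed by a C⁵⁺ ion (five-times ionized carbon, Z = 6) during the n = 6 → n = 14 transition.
111.6300 nm

First, find the transition energy using E_n = -13.6057 Z² / n² eV:
E_6 = -13.6057 × 6² / 6² = -13.6057000 eV
E_14 = -13.6057 × 6² / 14² = -2.4990061 eV

Photon energy: |ΔE| = |E_14 - E_6| = 11.1066939 eV

Convert to wavelength using E = hc/λ with hc = 1239.84 eV·nm:
λ = hc/E = 1239.84 eV·nm / 11.1066939 eV
λ = 111.6300 nm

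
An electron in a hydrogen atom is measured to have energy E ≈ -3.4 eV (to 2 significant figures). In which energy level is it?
n = 2

The exact energy levels follow E_n = -13.6057 eV / n².

The measured value (-3.4 eV) is reported to only 2 significant figures, so we must test candidate n values and see which one matches to that precision.

Candidate energies:
  n = 1:  E = -13.6057/1² = -13.60570 eV
  n = 2:  E = -13.6057/2² = -3.40143 eV  ← matches
  n = 3:  E = -13.6057/3² = -1.51174 eV
  n = 4:  E = -13.6057/4² = -0.85036 eV

Checking against the measurement of -3.4 eV (2 sig figs), only n = 2 agrees:
E_2 = -3.40143 eV, which rounds to -3.4 eV ✓

Therefore n = 2.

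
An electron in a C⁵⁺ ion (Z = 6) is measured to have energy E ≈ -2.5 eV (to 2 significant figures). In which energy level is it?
n = 14

The exact energy levels follow E_n = -13.6057 Z² / n² eV with Z = 6.

The measured value (-2.5 eV) is reported to only 2 significant figures, so we must test candidate n values and see which one matches to that precision.

Candidate energies:
  n = 12:  E = -13.6057 × 6² / 12² = -3.40143 eV
  n = 13:  E = -13.6057 × 6² / 13² = -2.89826 eV
  n = 14:  E = -13.6057 × 6² / 14² = -2.49901 eV  ← matches
  n = 15:  E = -13.6057 × 6² / 15² = -2.17691 eV
  n = 16:  E = -13.6057 × 6² / 16² = -1.91330 eV

Checking against the measurement of -2.5 eV (2 sig figs), only n = 14 agrees:
E_14 = -2.49901 eV, which rounds to -2.5 eV ✓

Therefore n = 14.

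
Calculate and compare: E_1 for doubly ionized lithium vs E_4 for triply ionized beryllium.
Li²⁺ at n = 1 (E = -122.45 eV)

Using E_n = -13.6057 Z² / n² eV:

Li²⁺ (Z = 3) at n = 1:
E = -13.6057 × 3² / 1² = -13.6057 × 9 / 1 = -122.45130 eV

Be³⁺ (Z = 4) at n = 4:
E = -13.6057 × 4² / 4² = -13.6057 × 16 / 16 = -13.60570 eV

Since -122.45130 eV < -13.60570 eV,
Li²⁺ at n = 1 is more tightly bound (requires more energy to ionize).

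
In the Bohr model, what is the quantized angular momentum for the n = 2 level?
2.10914e-34 J·s (or 2ℏ)

In the Bohr model, angular momentum is quantized:
L = nℏ

where ℏ = h/(2π) = 1.0545718e-34 J·s

For n = 2:
L = 2 × 1.0545718e-34 J·s
L = 2.10914e-34 J·s

This can also be written as L = 2ℏ.
The angular momentum is an integer multiple of the reduced Planck constant.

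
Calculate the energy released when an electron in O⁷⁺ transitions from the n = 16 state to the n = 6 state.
20.786 eV

The energy levels are E_n = -13.6057 Z² eV / n².

Energy at n = 16: E_16 = -13.6057 × 8² / 16² = -3.401425 eV
Energy at n = 6: E_6 = -13.6057 × 8² / 6² = -24.187911 eV

For emission (electron falling to lower state), the photon energy is:
E_photon = E_16 - E_6 = |-3.401425 - (-24.187911)|
E_photon = 20.786 eV

This energy is carried away by the emitted photon.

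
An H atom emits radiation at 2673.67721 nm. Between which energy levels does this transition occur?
n = 13 → n = 5

First, find the photon energy from the wavelength (hc = 1239.84 eV·nm):
E = hc/λ = 1239.84 eV·nm / 2673.67721 nm = 0.46372090 eV

The energy levels of hydrogen satisfy E_n = -13.6057 / n² eV, so an emission n_i → n_f releases
ΔE = 13.6057 × (1/n_f² − 1/n_i²) eV.

Setting ΔE equal to the photon energy:
1/n_f² − 1/n_i² = 0.46372090 / 13.6057 = 0.034082840

Since 1/n_i² must be positive, we need 1/n_f² > 0.034082840, i.e. n_f ≤ 5. For each allowed n_f, solve n_i = (1/n_f² − 0.034082840)^(−1/2) and check whether it is a whole number:
  n_f = 1: 1/n_i² = 1.000000000 − 0.034082840 = 0.965917160 → n_i = 1.017  (not an integer) ✗
  n_f = 2: 1/n_i² = 0.250000000 − 0.034082840 = 0.215917160 → n_i = 2.152  (not an integer) ✗
  n_f = 3: 1/n_i² = 0.111111111 − 0.034082840 = 0.077028271 → n_i = 3.603  (not an integer) ✗
  n_f = 4: 1/n_i² = 0.062500000 − 0.034082840 = 0.028417160 → n_i = 5.932  (not an integer) ✗
  n_f = 5: 1/n_i² = 0.040000000 − 0.034082840 = 0.005917160 → n_i = 13.000  → integer, n_i = 13 ✓

Only n_f = 5 gives an integer upper level, n_i = 13.

The transition is from n = 13 to n = 5 (emission).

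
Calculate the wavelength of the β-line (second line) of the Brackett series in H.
2624.44358 nm

The lines of a series are numbered from the longest wavelength (smallest ΔE) outward; the second line is the transition from n = n_f + 2 to n_f.
The Brackett series has all transitions ending at n_f = 4.

For H, the second line (β-line) is the jump from n = 6 to n = 4:
E_6 = -13.6057 / 6² = -0.37793611111 eV
E_4 = -13.6057 / 4² = -0.85035625000 eV
ΔE = E_6 - E_4 = 0.47242013889 eV

λ = hc/E = 1239.84 eV·nm / 0.47242013889 eV
λ = 2624.44358 nm

This is the β-line of the Brackett series in H.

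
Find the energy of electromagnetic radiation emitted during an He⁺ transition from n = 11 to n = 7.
0.6609 eV

The energy levels are E_n = -13.6057 Z² eV / n².

Energy at n = 11: E_11 = -13.6057 × 2² / 11² = -0.4497752 eV
Energy at n = 7: E_7 = -13.6057 × 2² / 7² = -1.1106694 eV

For emission (electron falling to lower state), the photon energy is:
E_photon = E_11 - E_7 = |-0.4497752 - (-1.1106694)|
E_photon = 0.6609 eV

This energy is carried away by the emitted photon.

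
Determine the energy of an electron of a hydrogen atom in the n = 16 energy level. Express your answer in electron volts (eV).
-0.0531 eV

The energy levels of a hydrogen-like atom are given by:
E_n = -13.6057 eV / n²

For n = 16:
E_16 = -13.6057 eV / 16²
E_16 = -13.6057 eV / 256
E_16 = -0.0531 eV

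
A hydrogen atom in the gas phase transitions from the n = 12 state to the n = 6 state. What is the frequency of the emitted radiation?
6.85384e+13 Hz

First, find the transition energy:
E_12 = -13.6057 / 12² = -0.094484028 eV
E_6 = -13.6057 / 6² = -0.377936111 eV
|ΔE| = |E_6 - E_12| = 0.283452083 eV

Convert to Joules: E = 0.283452083 eV × (1.602177 × 10⁻¹⁹ J/eV) = 4.5414041e-20 J

Using E = hf:
f = E/h = 4.5414041e-20 J / (6.62607 × 10⁻³⁴ J·s)
f = 6.85384e+13 Hz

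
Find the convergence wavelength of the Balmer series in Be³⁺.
22.782 nm

The series limit corresponds to the transition from n = ∞ to n = 2.
This is the highest energy (shortest wavelength) transition in the Balmer series.

E_∞ = 0 eV
E_2 = -13.6057 × 4² / 2² = -54.42280 eV

Energy at series limit:
ΔE = E_∞ - E_2 = 0 - (-54.42280) = 54.42280 eV
λ = hc/E = 1239.84 eV·nm / 54.42280 eV = 22.782 nm

This energy equals the ionization energy from the n = 2 state of Be³⁺.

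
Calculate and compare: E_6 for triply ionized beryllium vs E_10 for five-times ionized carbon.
Be³⁺ at n = 6 (E = -6.04698 eV)

Using E_n = -13.6057 Z² / n² eV:

Be³⁺ (Z = 4) at n = 6:
E = -13.6057 × 4² / 6² = -13.6057 × 16 / 36 = -6.04697778 eV

C⁵⁺ (Z = 6) at n = 10:
E = -13.6057 × 6² / 10² = -13.6057 × 36 / 100 = -4.89805200 eV

Since -6.04697778 eV < -4.89805200 eV,
Be³⁺ at n = 6 is more tightly bound (requires more energy to ionize).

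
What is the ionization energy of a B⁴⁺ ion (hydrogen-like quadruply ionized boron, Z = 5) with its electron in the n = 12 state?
2.36 eV

The ionization energy is the energy needed to remove the electron completely (n → ∞).

For a hydrogen-like ion with Z = 5, E_n = -13.6057 Z² / n² eV.

At n = 12: E_12 = -13.6057 × 5² / 12² = -2.36210 eV
At n = ∞: E_∞ = 0 eV

Ionization energy = E_∞ - E_12 = 0 - (-2.36210) = 2.36210 eV
Ionization energy ≈ 2.36 eV

This is also called the binding energy of the electron in state n = 12.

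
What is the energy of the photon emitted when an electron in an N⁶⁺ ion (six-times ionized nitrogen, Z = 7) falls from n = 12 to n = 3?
69.44576 eV

The energy levels are E_n = -13.6057 Z² eV / n².

Energy at n = 12: E_12 = -13.6057 × 7² / 12² = -4.62971736 eV
Energy at n = 3: E_3 = -13.6057 × 7² / 3² = -74.07547778 eV

For emission (electron falling to lower state), the photon energy is:
E_photon = E_12 - E_3 = |-4.62971736 - (-74.07547778)|
E_photon = 69.44576 eV

This energy is carried away by the emitted photon.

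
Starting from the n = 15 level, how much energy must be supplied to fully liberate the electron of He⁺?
0.24188 eV

The ionization energy is the energy needed to remove the electron completely (n → ∞).

For a hydrogen-like ion with Z = 2, E_n = -13.6057 Z² / n² eV.

At n = 15: E_15 = -13.6057 × 2² / 15² = -0.24187911 eV
At n = ∞: E_∞ = 0 eV

Ionization energy = E_∞ - E_15 = 0 - (-0.24187911) = 0.24187911 eV
Ionization energy ≈ 0.24188 eV

This is also called the binding energy of the electron in state n = 15.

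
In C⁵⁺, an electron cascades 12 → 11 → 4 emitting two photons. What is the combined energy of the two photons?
27.2114 eV

The energy levels of C⁵⁺ are E_n = -13.6057 × 6² / n² eV.

First transition (12 → 11):
ΔE₁ = |E_11 - E_12|
ΔE₁ = |-4.0479768595 - (-3.4014250000)| = 0.6465519 eV

Second transition (11 → 4):
ΔE₂ = |E_4 - E_11|
ΔE₂ = |-30.6128250000 - (-4.0479768595)| = 26.5648481 eV

Total energy released:
E_total = ΔE₁ + ΔE₂ = 0.6465519 + 26.5648481 = 27.2114 eV

Note: This equals the direct transition 12 → 4: 27.2114 eV ✓
Energy is conserved regardless of the path taken.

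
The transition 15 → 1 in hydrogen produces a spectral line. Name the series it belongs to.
Lyman series

The spectral series in hydrogen are named based on the final (lower) energy level:
- Lyman series: n_final = 1 (ultraviolet)
- Balmer series: n_final = 2 (visible/near-UV)
- Paschen series: n_final = 3 (infrared)
- Brackett series: n_final = 4 (infrared)
- Pfund series: n_final = 5 (far infrared)

Since this transition ends at n = 1, it belongs to the Lyman series.

For reference, this 15 → 1 line has photon energy
ΔE = 13.6057 eV × (1/1² - 1/15²) = 13.545230 eV,
corresponding to wavelength λ = hc/ΔE = 1239.84 eV·nm / 13.545230 eV = 91.5333 nm in the ultraviolet region.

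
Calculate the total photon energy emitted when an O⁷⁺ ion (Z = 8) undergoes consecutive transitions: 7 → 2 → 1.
852.994 eV

The energy levels of O⁷⁺ are E_n = -13.6057 × 8² / n² eV.

First transition (7 → 2):
ΔE₁ = |E_2 - E_7|
ΔE₁ = |-217.691200000 - (-17.770710204)| = 199.920490 eV

Second transition (2 → 1):
ΔE₂ = |E_1 - E_2|
ΔE₂ = |-870.764800000 - (-217.691200000)| = 653.073600 eV

Total energy released:
E_total = ΔE₁ + ΔE₂ = 199.920490 + 653.073600 = 852.994 eV

Note: This equals the direct transition 7 → 1: 852.994 eV ✓
Energy is conserved regardless of the path taken.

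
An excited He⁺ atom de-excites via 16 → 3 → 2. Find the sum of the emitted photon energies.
13.393 eV

The energy levels of He⁺ are E_n = -13.6057 × 2² / n² eV.

First transition (16 → 3):
ΔE₁ = |E_3 - E_16|
ΔE₁ = |-6.046977778 - (-0.212589063)| = 5.834389 eV

Second transition (3 → 2):
ΔE₂ = |E_2 - E_3|
ΔE₂ = |-13.605700000 - (-6.046977778)| = 7.558722 eV

Total energy released:
E_total = ΔE₁ + ΔE₂ = 5.834389 + 7.558722 = 13.393 eV

Note: This equals the direct transition 16 → 2: 13.393 eV ✓
Energy is conserved regardless of the path taken.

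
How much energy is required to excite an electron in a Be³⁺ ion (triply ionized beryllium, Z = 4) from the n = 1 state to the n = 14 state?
216.581 eV

The energy levels of a hydrogen-like atom are E_n = -13.6057 Z² eV / n².

Energy at n = 1: E_1 = -13.6057 × 4² / 1² = -217.691200 eV
Energy at n = 14: E_14 = -13.6057 × 4² / 14² = -1.110669 eV

The excitation energy is the difference:
ΔE = E_14 - E_1
ΔE = -1.110669 - (-217.691200)
ΔE = 216.581 eV

Since this is positive, energy must be absorbed (photon absorption).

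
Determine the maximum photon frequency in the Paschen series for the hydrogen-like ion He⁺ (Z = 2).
1.462e+15 Hz

The series limit corresponds to the transition from n = ∞ to n = 3.
This is the highest energy (shortest wavelength) transition in the Paschen series.

E_∞ = 0 eV
E_3 = -13.6057 × 2² / 3² = -6.046978 eV

Energy at series limit:
ΔE = E_∞ - E_3 = 0 - (-6.046978) = 6.046978 eV
E = 6.046978 eV × (1.602177 × 10⁻¹⁹ J/eV) = 9.68833e-19 J
f = E/h = 9.68833e-19 J / (6.62607 × 10⁻³⁴ J·s) = 1.462e+15 Hz

This energy equals the ionization energy from the n = 3 state of He⁺.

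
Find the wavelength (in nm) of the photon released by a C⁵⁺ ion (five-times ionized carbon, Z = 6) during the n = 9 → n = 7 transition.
313.959 nm

First, find the transition energy using E_n = -13.6057 Z² / n² eV:
E_9 = -13.6057 × 6² / 9² = -6.0469778 eV
E_7 = -13.6057 × 6² / 7² = -9.9960245 eV

Photon energy: |ΔE| = |E_7 - E_9| = 3.9490467 eV

Convert to wavelength using E = hc/λ with hc = 1239.84 eV·nm:
λ = hc/E = 1239.84 eV·nm / 3.9490467 eV
λ = 313.959 nm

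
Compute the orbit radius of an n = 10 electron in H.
5.2918 nm (or 52.9177 Å)

The Bohr radius formula is:
r_n = n² a₀ / Z

where a₀ = 0.0529177 nm is the Bohr radius.

For H (Z = 1) at n = 10:
r_10 = 10² × 0.0529177 nm / 1
r_10 = 100 × 0.0529177 nm / 1
r_10 = 5.29177 nm / 1
r_10 = 5.2918 nm

The electron orbits at approximately 5.2918 nm from the nucleus.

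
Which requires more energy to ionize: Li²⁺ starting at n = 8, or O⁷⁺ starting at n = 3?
O⁷⁺ at n = 3 (E = -96.75 eV)

Using E_n = -13.6057 Z² / n² eV:

Li²⁺ (Z = 3) at n = 8:
E = -13.6057 × 3² / 8² = -13.6057 × 9 / 64 = -1.91330 eV

O⁷⁺ (Z = 8) at n = 3:
E = -13.6057 × 8² / 3² = -13.6057 × 64 / 9 = -96.75164 eV

Since -96.75164 eV < -1.91330 eV,
O⁷⁺ at n = 3 is more tightly bound (requires more energy to ionize).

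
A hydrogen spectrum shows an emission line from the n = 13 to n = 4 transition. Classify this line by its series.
Brackett series

The spectral series in hydrogen are named based on the final (lower) energy level:
- Lyman series: n_final = 1 (ultraviolet)
- Balmer series: n_final = 2 (visible/near-UV)
- Paschen series: n_final = 3 (infrared)
- Brackett series: n_final = 4 (infrared)
- Pfund series: n_final = 5 (far infrared)

Since this transition ends at n = 4, it belongs to the Brackett series.

For reference, this 13 → 4 line has photon energy
ΔE = 13.6057 eV × (1/4² - 1/13²) = 0.76984914941 eV,
corresponding to wavelength λ = hc/ΔE = 1239.84 eV·nm / 0.76984914941 eV = 1610.49733 nm in the infrared region.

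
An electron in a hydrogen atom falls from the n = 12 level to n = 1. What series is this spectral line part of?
Lyman series

The spectral series in hydrogen are named based on the final (lower) energy level:
- Lyman series: n_final = 1 (ultraviolet)
- Balmer series: n_final = 2 (visible/near-UV)
- Paschen series: n_final = 3 (infrared)
- Brackett series: n_final = 4 (infrared)
- Pfund series: n_final = 5 (far infrared)

Since this transition ends at n = 1, it belongs to the Lyman series.

For reference, this 12 → 1 line has photon energy
ΔE = 13.6057 eV × (1/1² - 1/12²) = 13.5112160 eV,
corresponding to wavelength λ = hc/ΔE = 1239.84 eV·nm / 13.5112160 eV = 91.76376 nm in the ultraviolet region.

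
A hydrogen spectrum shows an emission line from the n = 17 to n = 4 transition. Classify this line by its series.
Brackett series

The spectral series in hydrogen are named based on the final (lower) energy level:
- Lyman series: n_final = 1 (ultraviolet)
- Balmer series: n_final = 2 (visible/near-UV)
- Paschen series: n_final = 3 (infrared)
- Brackett series: n_final = 4 (infrared)
- Pfund series: n_final = 5 (far infrared)

Since this transition ends at n = 4, it belongs to the Brackett series.

For reference, this 17 → 4 line has photon energy
ΔE = 13.6057 eV × (1/4² - 1/17²) = 0.8032777033 eV,
corresponding to wavelength λ = hc/ΔE = 1239.84 eV·nm / 0.8032777033 eV = 1543.4762 nm in the infrared region.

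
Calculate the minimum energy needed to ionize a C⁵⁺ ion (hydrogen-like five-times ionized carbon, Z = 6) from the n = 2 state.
122.451300 eV

The ionization energy is the energy needed to remove the electron completely (n → ∞).

For a hydrogen-like ion with Z = 6, E_n = -13.6057 Z² / n² eV.

At n = 2: E_2 = -13.6057 × 6² / 2² = -122.451300000 eV
At n = ∞: E_∞ = 0 eV

Ionization energy = E_∞ - E_2 = 0 - (-122.451300000) = 122.451300000 eV
Ionization energy ≈ 122.451300 eV

This is also called the binding energy of the electron in state n = 2.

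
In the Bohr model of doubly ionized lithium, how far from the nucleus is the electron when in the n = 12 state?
2.5401 nm (or 25.4005 Å)

The Bohr radius formula is:
r_n = n² a₀ / Z

where a₀ = 0.0529177 nm is the Bohr radius.

For Li²⁺ (Z = 3) at n = 12:
r_12 = 12² × 0.0529177 nm / 3
r_12 = 144 × 0.0529177 nm / 3
r_12 = 7.62015 nm / 3
r_12 = 2.5401 nm

The electron orbits at approximately 2.5401 nm from the nucleus.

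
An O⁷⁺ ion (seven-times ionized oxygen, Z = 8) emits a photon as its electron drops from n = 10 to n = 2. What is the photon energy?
208.98 eV

The energy levels are E_n = -13.6057 Z² eV / n².

Energy at n = 10: E_10 = -13.6057 × 8² / 10² = -8.70765 eV
Energy at n = 2: E_2 = -13.6057 × 8² / 2² = -217.69120 eV

For emission (electron falling to lower state), the photon energy is:
E_photon = E_10 - E_2 = |-8.70765 - (-217.69120)|
E_photon = 208.98 eV

This energy is carried away by the emitted photon.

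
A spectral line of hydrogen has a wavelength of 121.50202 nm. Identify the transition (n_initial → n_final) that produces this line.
n = 2 → n = 1

First, find the photon energy from the wavelength (hc = 1239.84 eV·nm):
E = hc/λ = 1239.84 eV·nm / 121.50202 nm = 10.204275 eV

The energy levels of hydrogen satisfy E_n = -13.6057 / n² eV, so an emission n_i → n_f releases
ΔE = 13.6057 × (1/n_f² − 1/n_i²) eV.

Setting ΔE equal to the photon energy:
1/n_f² − 1/n_i² = 10.204275 / 13.6057 = 0.75000000

Since 1/n_i² must be positive, we need 1/n_f² > 0.75000000, i.e. n_f ≤ 1. For each allowed n_f, solve n_i = (1/n_f² − 0.75000000)^(−1/2) and check whether it is a whole number:
  n_f = 1: 1/n_i² = 1.00000000 − 0.75000000 = 0.25000000 → n_i = 2.000  → integer, n_i = 2 ✓

Only n_f = 1 gives an integer upper level, n_i = 2.

The transition is from n = 2 to n = 1 (emission).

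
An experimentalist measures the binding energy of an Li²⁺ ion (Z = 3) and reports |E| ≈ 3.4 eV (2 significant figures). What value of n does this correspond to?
n = 6

The exact energy levels follow E_n = -13.6057 Z² / n² eV with Z = 3.

The measured value (-3.4 eV) is reported to only 2 significant figures, so we must test candidate n values and see which one matches to that precision.

Candidate energies:
  n = 4:  E = -13.6057 × 3² / 4² = -7.65321 eV
  n = 5:  E = -13.6057 × 3² / 5² = -4.89805 eV
  n = 6:  E = -13.6057 × 3² / 6² = -3.40143 eV  ← matches
  n = 7:  E = -13.6057 × 3² / 7² = -2.49901 eV
  n = 8:  E = -13.6057 × 3² / 8² = -1.91330 eV

Checking against the measurement of -3.4 eV (2 sig figs), only n = 6 agrees:
E_6 = -3.40143 eV, which rounds to -3.4 eV ✓

Therefore n = 6.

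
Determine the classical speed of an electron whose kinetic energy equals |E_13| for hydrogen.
1.683e+05 m/s (or 0.06% of c)

The binding energy at n = 13 for hydrogen is:
E_13 = -13.6057/13² = -0.08050710 eV
|E_13| = 0.08050710 eV

Convert to Joules:
KE = 0.08050710 eV × (1.602177 × 10⁻¹⁹ J/eV) = 1.28987e-20 J

Using KE = ½mv²:
v = √(2·KE/m_e)
v = √(2 × 1.28987e-20 J / 9.10938 × 10⁻³¹ kg)
v = 1.683e+05 m/s

This is approximately 0.06% the speed of light.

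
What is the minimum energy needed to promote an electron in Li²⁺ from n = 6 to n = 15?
2.85720 eV

The energy levels of a hydrogen-like atom are E_n = -13.6057 Z² eV / n².

Energy at n = 6: E_6 = -13.6057 × 3² / 6² = -3.40142500 eV
Energy at n = 15: E_15 = -13.6057 × 3² / 15² = -0.54422800 eV

The excitation energy is the difference:
ΔE = E_15 - E_6
ΔE = -0.54422800 - (-3.40142500)
ΔE = 2.85720 eV

Since this is positive, energy must be absorbed (photon absorption).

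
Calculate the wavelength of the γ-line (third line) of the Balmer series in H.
433.93578 nm

The lines of a series are numbered from the longest wavelength (smallest ΔE) outward; the third line is the transition from n = n_f + 3 to n_f.
The Balmer series has all transitions ending at n_f = 2.

For H, the third line (γ-line) is the jump from n = 5 to n = 2:
E_5 = -13.6057 / 5² = -0.544228000 eV
E_2 = -13.6057 / 2² = -3.401425000 eV
ΔE = E_5 - E_2 = 2.857197000 eV

λ = hc/E = 1239.84 eV·nm / 2.857197000 eV
λ = 433.93578 nm

This is the γ-line of the Balmer series in H.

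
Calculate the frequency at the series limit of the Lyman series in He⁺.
1.31594e+16 Hz

The series limit corresponds to the transition from n = ∞ to n = 1.
This is the highest energy (shortest wavelength) transition in the Lyman series.

E_∞ = 0 eV
E_1 = -13.6057 × 2² / 1² = -54.42280000 eV

Energy at series limit:
ΔE = E_∞ - E_1 = 0 - (-54.42280000) = 54.42280000 eV
E = 54.42280000 eV × (1.602177 × 10⁻¹⁹ J/eV) = 8.7194958e-18 J
f = E/h = 8.7194958e-18 J / (6.62607 × 10⁻³⁴ J·s) = 1.31594e+16 Hz

This energy equals the ionization energy from the n = 1 state of He⁺.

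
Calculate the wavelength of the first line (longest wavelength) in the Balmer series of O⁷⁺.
10.2517 nm

The longest wavelength corresponds to the smallest energy transition in the series.
The Balmer series has all transitions ending at n_f = 2.

For O⁷⁺ (Z = 8), the first line (α-line) is the jump from n = 3 to n = 2:
E_3 = -13.6057 × 8² / 3² = -96.751644 eV
E_2 = -13.6057 × 8² / 2² = -217.691200 eV
ΔE = E_3 - E_2 = 120.939556 eV

λ = hc/E = 1239.84 eV·nm / 120.939556 eV
λ = 10.2517 nm

This is the α-line of the Balmer series in O⁷⁺.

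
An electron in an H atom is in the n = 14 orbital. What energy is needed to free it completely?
0.0694 eV

The ionization energy is the energy needed to remove the electron completely (n → ∞).

For hydrogen, E_n = -13.6057 eV / n².

At n = 14: E_14 = -13.6057 / 14² = -0.0694168 eV
At n = ∞: E_∞ = 0 eV

Ionization energy = E_∞ - E_14 = 0 - (-0.0694168) = 0.0694168 eV
Ionization energy ≈ 0.0694 eV

This is also called the binding energy of the electron in state n = 14.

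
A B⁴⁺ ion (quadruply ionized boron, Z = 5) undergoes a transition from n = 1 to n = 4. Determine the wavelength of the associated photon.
3.89 nm

First, find the transition energy using E_n = -13.6057 Z² / n² eV:
E_1 = -13.6057 × 5² / 1² = -340.1425 eV
E_4 = -13.6057 × 5² / 4² = -21.2589 eV

Photon energy: |ΔE| = |E_4 - E_1| = 318.8836 eV

Convert to wavelength using E = hc/λ with hc = 1239.84 eV·nm:
λ = hc/E = 1239.84 eV·nm / 318.8836 eV
λ = 3.89 nm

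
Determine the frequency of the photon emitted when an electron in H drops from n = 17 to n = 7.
5.5756e+13 Hz

First, find the transition energy:
E_17 = -13.6057 / 17² = -0.04707855 eV
E_7 = -13.6057 / 7² = -0.27766735 eV
|ΔE| = |E_7 - E_17| = 0.23058880 eV

Convert to Joules: E = 0.23058880 eV × (1.602177 × 10⁻¹⁹ J/eV) = 3.694441e-20 J

Using E = hf:
f = E/h = 3.694441e-20 J / (6.62607 × 10⁻³⁴ J·s)
f = 5.5756e+13 Hz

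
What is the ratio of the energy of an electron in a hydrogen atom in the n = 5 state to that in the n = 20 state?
16.000000

Using E_n = -13.6057 Z² / n² eV with Z = 1:

E_5 = -13.6057 / 5² = -13.6057 / 25 = -0.544228000000 eV
E_20 = -13.6057 / 20² = -13.6057 / 400 = -0.034014250000 eV

The ratio is:
E_5/E_20 = (-0.544228000000) / (-0.034014250000)
E_5/E_20 = (-13.6057/25) / (-13.6057/400)
E_5/E_20 = 400/25
E_5/E_20 = 16.000000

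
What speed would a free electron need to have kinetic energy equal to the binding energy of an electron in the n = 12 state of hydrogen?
1.823e+05 m/s (or 0.06081% of c)

The binding energy at n = 12 for hydrogen is:
E_12 = -13.6057/12² = -0.09448403 eV
|E_12| = 0.09448403 eV

Convert to Joules:
KE = 0.09448403 eV × (1.602177 × 10⁻¹⁹ J/eV) = 1.51380e-20 J

Using KE = ½mv²:
v = √(2·KE/m_e)
v = √(2 × 1.51380e-20 J / 9.10938 × 10⁻³¹ kg)
v = 1.823e+05 m/s

This is approximately 0.06081% the speed of light.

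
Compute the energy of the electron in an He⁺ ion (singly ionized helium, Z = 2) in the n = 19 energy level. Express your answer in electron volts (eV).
-0.150756 eV

The energy levels of a hydrogen-like atom are given by:
E_n = -13.6057 Z² / n² eV  (with Z = 2 for He⁺)

For n = 19:
E_19 = -13.6057 × 2² / 19²
E_19 = -13.6057 × 4 / 361
E_19 = -0.150756 eV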